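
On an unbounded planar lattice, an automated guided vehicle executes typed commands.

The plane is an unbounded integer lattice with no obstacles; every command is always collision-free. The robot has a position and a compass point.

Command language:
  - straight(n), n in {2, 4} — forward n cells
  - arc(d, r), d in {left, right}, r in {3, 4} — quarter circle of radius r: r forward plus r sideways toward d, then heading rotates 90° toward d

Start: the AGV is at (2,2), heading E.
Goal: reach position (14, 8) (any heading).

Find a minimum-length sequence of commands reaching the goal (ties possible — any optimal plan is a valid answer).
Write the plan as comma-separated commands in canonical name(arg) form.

begin: at (2,2), heading E
1. arc(left, 3) → at (5,5), heading N
2. arc(right, 3) → at (8,8), heading E
3. straight(2) → at (10,8), heading E
4. straight(4) → at (14,8), heading E
no 3-step plan works, so 4 is optimal.

arc(left, 3), arc(right, 3), straight(2), straight(4)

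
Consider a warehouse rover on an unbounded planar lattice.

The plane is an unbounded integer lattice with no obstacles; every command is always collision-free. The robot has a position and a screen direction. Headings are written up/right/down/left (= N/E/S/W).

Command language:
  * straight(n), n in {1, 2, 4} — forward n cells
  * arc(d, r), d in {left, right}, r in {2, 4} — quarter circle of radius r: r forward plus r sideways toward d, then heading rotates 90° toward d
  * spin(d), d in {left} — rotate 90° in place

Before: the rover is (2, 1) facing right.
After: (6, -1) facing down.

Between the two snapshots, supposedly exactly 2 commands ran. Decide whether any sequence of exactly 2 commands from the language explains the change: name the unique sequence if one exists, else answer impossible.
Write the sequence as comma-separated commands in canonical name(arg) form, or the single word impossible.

key: order matters: swapping straight(2) and arc(right, 2) lands elsewhere
initial: (2, 1) facing right
t=1 straight(2) ⇒ (4, 1) facing right
t=2 arc(right, 2) ⇒ (6, -1) facing down
all 64 alternatives checked — unique.

straight(2), arc(right, 2)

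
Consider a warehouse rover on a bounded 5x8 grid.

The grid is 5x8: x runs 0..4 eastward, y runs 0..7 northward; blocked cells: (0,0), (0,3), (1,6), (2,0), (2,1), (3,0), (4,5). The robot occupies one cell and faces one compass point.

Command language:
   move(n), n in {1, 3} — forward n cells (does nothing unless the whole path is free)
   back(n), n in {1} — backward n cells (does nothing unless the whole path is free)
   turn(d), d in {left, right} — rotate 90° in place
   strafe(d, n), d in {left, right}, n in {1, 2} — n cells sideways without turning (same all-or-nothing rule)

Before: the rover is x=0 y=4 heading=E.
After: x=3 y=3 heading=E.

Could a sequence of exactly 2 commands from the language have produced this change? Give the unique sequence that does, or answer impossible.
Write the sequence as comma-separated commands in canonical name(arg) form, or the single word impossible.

move(3), strafe(right, 1)

key: running strafe(right, 1) before move(3) would end elsewhere — order is forced
begin: x=0 y=4 heading=E
t=1 move(3) ⇒ x=3 y=4 heading=E
t=2 strafe(right, 1) ⇒ x=3 y=3 heading=E
all 81 alternatives checked — unique.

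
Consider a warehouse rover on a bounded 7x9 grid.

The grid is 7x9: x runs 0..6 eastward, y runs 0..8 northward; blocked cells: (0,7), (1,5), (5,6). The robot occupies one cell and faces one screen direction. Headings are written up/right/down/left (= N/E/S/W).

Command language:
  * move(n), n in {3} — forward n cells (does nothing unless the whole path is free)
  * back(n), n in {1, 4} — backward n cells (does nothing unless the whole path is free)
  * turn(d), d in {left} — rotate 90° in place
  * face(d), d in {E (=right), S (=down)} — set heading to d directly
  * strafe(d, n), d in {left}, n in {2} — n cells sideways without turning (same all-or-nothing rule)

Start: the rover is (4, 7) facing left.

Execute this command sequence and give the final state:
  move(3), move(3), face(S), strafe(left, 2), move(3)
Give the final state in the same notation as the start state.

start: (4, 7) facing left
step 1 (move(3)): (1, 7) facing left
step 2 (move(3)): (1, 7) facing left
step 3 (face(S)): (1, 7) facing down
step 4 (strafe(left, 2)): (3, 7) facing down
step 5 (move(3)): (3, 4) facing down

(3, 4) facing down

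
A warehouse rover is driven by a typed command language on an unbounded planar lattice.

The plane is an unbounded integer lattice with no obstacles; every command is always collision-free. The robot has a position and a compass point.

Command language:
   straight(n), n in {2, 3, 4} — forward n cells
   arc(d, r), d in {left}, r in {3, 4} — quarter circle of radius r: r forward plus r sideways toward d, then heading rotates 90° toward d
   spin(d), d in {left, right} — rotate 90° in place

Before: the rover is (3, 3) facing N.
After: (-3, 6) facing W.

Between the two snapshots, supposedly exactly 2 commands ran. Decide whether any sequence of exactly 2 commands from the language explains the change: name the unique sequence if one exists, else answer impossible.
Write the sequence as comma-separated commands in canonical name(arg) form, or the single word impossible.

key: cell and facing (now W) both changed — the 2 commands mix motion and turning
from: (3, 3) facing N
step 1 (arc(left, 3)): (0, 6) facing W
step 2 (straight(3)): (-3, 6) facing W
no other 2-command option fits: unique.

arc(left, 3), straight(3)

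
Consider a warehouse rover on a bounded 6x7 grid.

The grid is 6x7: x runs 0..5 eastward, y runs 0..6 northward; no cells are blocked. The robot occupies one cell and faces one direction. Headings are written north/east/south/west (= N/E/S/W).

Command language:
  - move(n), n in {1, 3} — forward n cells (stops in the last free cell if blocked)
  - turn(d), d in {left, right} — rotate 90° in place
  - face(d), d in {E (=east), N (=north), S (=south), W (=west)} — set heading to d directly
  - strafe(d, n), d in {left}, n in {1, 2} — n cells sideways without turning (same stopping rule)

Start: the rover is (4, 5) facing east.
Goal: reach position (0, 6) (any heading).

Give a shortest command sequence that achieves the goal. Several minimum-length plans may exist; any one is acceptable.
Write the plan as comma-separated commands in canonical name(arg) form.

begin: (4, 5) facing east
[1] after strafe(left, 1): (4, 6) facing east
[2] after face(W): (4, 6) facing west
[3] after move(3): (1, 6) facing west
[4] after move(3): (0, 6) facing west
nothing shorter than 4 reaches the goal.

strafe(left, 1), face(W), move(3), move(3)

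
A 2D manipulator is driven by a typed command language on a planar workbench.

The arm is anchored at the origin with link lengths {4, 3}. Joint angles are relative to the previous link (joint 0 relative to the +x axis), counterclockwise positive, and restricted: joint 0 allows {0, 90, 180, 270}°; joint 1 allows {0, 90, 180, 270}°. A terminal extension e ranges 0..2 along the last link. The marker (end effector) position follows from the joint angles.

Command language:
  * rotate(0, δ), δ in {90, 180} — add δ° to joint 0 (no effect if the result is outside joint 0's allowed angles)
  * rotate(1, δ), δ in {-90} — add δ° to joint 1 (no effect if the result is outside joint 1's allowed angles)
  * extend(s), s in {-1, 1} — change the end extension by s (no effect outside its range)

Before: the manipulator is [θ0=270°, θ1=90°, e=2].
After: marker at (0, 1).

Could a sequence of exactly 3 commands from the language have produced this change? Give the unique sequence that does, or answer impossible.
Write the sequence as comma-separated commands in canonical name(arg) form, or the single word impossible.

rotate(1, -90), rotate(1, -90), rotate(1, -90)

initial: [θ0=270°, θ1=90°, e=2]
step 1 (rotate(1, -90)): [θ0=270°, θ1=0°, e=2]
step 2 (rotate(1, -90)): [θ0=270°, θ1=270°, e=2]
step 3 (rotate(1, -90)): [θ0=270°, θ1=180°, e=2]
no other 3-command option fits: unique.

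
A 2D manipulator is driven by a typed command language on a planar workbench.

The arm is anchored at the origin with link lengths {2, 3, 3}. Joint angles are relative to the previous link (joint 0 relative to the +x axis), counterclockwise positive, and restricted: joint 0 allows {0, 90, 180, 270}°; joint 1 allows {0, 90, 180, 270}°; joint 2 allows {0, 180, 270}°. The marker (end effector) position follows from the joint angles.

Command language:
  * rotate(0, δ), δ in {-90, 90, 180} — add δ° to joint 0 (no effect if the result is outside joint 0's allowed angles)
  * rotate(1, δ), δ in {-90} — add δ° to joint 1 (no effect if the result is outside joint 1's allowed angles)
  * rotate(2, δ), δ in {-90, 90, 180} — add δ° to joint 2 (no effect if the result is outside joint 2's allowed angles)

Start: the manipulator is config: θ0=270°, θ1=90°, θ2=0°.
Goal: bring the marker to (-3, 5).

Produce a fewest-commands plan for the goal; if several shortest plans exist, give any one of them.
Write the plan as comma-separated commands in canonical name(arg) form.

rotate(0, 180), rotate(2, -90)

t0: config: θ0=270°, θ1=90°, θ2=0°
step 1 (rotate(0, 180)): config: θ0=90°, θ1=90°, θ2=0°
step 2 (rotate(2, -90)): config: θ0=90°, θ1=90°, θ2=270°
no 1-step plan works, so 2 is optimal.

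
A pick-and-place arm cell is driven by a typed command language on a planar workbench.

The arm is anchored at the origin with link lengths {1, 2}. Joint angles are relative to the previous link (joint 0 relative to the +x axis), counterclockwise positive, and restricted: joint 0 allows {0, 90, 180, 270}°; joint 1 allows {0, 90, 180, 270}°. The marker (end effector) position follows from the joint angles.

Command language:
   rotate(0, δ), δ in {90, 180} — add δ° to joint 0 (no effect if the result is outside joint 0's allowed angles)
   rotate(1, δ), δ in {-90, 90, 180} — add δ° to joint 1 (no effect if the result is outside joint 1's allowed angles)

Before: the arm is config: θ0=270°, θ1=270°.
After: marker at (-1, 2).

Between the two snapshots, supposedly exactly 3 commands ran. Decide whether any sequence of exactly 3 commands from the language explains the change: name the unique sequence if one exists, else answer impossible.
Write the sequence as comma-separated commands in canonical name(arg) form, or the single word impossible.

begin: config: θ0=270°, θ1=270°
1. rotate(0, 90) → config: θ0=0°, θ1=270°
2. rotate(0, 90) → config: θ0=90°, θ1=270°
3. rotate(0, 90) → config: θ0=180°, θ1=270°
no other 3-command option fits: unique.

rotate(0, 90), rotate(0, 90), rotate(0, 90)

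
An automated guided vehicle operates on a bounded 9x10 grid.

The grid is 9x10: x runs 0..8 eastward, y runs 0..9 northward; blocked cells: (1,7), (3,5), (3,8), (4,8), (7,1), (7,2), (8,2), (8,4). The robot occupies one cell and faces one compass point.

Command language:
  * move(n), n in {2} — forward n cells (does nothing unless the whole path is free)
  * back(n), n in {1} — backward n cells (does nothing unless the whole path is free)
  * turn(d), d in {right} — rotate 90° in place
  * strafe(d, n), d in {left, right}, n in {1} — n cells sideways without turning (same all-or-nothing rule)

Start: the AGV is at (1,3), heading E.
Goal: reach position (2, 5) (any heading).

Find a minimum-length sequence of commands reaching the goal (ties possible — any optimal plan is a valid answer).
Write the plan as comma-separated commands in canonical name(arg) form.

from: at (1,3), heading E
step 1 (back(1)): at (0,3), heading E
step 2 (move(2)): at (2,3), heading E
step 3 (strafe(left, 1)): at (2,4), heading E
step 4 (strafe(left, 1)): at (2,5), heading E
no 3-step plan works, so 4 is optimal.

back(1), move(2), strafe(left, 1), strafe(left, 1)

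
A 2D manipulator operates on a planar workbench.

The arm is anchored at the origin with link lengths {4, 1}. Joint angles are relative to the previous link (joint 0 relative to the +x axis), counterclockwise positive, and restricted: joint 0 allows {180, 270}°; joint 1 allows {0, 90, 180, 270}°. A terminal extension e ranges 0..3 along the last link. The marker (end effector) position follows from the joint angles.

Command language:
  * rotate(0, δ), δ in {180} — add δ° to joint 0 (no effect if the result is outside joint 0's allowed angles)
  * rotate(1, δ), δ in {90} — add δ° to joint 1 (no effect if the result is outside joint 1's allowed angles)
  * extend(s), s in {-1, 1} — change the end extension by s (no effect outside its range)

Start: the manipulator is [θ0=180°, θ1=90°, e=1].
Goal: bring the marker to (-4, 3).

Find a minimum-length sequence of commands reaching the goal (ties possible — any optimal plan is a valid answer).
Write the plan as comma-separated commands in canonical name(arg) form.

t0: [θ0=180°, θ1=90°, e=1]
1. rotate(1, 90) → [θ0=180°, θ1=180°, e=1]
2. rotate(1, 90) → [θ0=180°, θ1=270°, e=1]
3. extend(1) → [θ0=180°, θ1=270°, e=2]
nothing shorter than 3 reaches the goal.

rotate(1, 90), rotate(1, 90), extend(1)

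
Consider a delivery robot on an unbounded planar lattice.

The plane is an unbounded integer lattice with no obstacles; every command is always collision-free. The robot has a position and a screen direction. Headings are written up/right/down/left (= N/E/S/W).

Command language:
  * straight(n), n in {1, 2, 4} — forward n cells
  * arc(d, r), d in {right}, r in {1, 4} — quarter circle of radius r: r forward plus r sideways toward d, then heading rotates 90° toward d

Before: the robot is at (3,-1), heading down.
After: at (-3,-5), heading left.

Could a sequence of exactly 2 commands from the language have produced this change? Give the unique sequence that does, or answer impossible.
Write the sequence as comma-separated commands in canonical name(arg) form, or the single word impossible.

arc(right, 4), straight(2)

key: order matters: swapping arc(right, 4) and straight(2) lands elsewhere
start: at (3,-1), heading down
t=1 arc(right, 4) ⇒ at (-1,-5), heading left
t=2 straight(2) ⇒ at (-3,-5), heading left
uniquely the one of 25 2-step routes that fits.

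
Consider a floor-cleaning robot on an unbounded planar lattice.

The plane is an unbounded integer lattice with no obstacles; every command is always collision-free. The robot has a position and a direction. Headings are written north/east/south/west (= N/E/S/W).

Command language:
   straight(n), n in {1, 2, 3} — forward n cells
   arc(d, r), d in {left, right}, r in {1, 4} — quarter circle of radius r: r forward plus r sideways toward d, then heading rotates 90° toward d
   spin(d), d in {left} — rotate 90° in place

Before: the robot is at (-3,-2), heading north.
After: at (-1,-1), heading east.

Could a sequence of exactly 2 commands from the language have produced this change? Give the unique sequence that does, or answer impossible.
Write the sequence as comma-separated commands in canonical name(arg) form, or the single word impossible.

key: order matters: swapping arc(right, 1) and straight(1) lands elsewhere
start: at (-3,-2), heading north
1. arc(right, 1) → at (-2,-1), heading east
2. straight(1) → at (-1,-1), heading east
no other 2-command option fits: unique.

arc(right, 1), straight(1)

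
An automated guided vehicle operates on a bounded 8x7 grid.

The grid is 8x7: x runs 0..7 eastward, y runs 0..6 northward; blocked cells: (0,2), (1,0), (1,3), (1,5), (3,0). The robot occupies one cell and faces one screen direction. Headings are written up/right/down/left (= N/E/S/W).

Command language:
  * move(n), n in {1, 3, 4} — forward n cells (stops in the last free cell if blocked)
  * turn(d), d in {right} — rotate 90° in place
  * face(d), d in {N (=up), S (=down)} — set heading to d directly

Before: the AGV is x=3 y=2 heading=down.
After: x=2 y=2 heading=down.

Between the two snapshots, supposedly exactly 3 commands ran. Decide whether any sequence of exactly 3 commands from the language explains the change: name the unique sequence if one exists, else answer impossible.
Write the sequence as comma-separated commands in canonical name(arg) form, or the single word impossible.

turn(right), move(1), face(S)

key: still facing S at the end — net rotation zero over 3 steps
initial: x=3 y=2 heading=down
step 1 (turn(right)): x=3 y=2 heading=left
step 2 (move(1)): x=2 y=2 heading=left
step 3 (face(S)): x=2 y=2 heading=down
no rival 3-sequence matches.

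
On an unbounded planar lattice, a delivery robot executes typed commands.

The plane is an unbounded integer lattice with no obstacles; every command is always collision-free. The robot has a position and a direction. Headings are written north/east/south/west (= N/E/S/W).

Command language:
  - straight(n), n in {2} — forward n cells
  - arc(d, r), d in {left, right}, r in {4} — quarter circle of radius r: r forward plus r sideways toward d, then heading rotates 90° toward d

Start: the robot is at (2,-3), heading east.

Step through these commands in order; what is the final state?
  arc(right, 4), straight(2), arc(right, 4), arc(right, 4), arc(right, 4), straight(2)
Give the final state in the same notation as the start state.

at (4,-5), heading east

begin: at (2,-3), heading east
t=1 arc(right, 4) ⇒ at (6,-7), heading south
t=2 straight(2) ⇒ at (6,-9), heading south
t=3 arc(right, 4) ⇒ at (2,-13), heading west
t=4 arc(right, 4) ⇒ at (-2,-9), heading north
t=5 arc(right, 4) ⇒ at (2,-5), heading east
t=6 straight(2) ⇒ at (4,-5), heading east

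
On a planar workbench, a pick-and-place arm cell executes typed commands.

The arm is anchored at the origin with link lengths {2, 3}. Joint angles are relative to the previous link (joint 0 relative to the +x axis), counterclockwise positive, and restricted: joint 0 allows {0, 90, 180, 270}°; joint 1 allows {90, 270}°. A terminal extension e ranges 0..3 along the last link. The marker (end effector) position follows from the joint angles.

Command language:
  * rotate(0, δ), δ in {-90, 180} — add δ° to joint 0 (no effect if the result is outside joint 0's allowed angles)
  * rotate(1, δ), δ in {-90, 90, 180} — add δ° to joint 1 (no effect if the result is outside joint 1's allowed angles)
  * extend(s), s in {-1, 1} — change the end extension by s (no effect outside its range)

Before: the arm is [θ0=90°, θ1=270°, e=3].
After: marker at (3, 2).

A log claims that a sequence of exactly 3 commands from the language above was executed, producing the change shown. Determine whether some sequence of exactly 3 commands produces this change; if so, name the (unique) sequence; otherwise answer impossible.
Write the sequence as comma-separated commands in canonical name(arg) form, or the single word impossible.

extend(-1), extend(-1), extend(-1)

begin: [θ0=90°, θ1=270°, e=3]
1. extend(-1) → [θ0=90°, θ1=270°, e=2]
2. extend(-1) → [θ0=90°, θ1=270°, e=1]
3. extend(-1) → [θ0=90°, θ1=270°, e=0]
no other 3-command option fits: unique.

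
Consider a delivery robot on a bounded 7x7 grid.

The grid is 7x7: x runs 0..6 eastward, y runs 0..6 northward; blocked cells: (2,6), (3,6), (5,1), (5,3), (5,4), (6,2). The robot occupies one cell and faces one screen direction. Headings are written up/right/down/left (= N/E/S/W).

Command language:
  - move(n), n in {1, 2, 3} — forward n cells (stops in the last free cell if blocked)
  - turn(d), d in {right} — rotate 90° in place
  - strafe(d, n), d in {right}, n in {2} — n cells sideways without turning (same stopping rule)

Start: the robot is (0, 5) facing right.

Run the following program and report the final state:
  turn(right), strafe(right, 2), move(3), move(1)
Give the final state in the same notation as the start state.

t0: (0, 5) facing right
1. turn(right) → (0, 5) facing down
2. strafe(right, 2) → (0, 5) facing down
3. move(3) → (0, 2) facing down
4. move(1) → (0, 1) facing down

(0, 1) facing down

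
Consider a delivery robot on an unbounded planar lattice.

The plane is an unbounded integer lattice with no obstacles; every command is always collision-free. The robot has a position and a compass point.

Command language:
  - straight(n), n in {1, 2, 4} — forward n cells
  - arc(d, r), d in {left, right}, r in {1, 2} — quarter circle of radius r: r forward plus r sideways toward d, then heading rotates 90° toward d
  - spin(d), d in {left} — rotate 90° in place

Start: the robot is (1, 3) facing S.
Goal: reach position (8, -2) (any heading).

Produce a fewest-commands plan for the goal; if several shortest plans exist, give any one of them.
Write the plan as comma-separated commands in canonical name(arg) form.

arc(left, 2), arc(right, 2), arc(left, 2), arc(left, 1)

from: (1, 3) facing S
t=1 arc(left, 2) ⇒ (3, 1) facing E
t=2 arc(right, 2) ⇒ (5, -1) facing S
t=3 arc(left, 2) ⇒ (7, -3) facing E
t=4 arc(left, 1) ⇒ (8, -2) facing N
minimal: 4 command(s), checked below 4.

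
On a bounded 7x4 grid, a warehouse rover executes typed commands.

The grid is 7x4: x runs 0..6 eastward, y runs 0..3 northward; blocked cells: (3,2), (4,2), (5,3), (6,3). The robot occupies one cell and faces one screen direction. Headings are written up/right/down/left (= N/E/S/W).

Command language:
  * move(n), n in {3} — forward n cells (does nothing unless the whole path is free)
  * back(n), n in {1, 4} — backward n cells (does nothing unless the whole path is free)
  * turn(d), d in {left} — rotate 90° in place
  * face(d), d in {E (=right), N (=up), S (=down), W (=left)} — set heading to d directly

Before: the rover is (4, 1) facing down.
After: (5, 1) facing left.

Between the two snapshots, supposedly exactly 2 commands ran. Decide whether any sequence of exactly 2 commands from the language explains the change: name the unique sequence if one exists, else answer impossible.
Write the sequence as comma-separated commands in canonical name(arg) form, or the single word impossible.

face(W), back(1)

key: order matters: swapping face(W) and back(1) lands elsewhere
start: (4, 1) facing down
1. face(W) → (4, 1) facing left
2. back(1) → (5, 1) facing left
no rival 2-sequence matches.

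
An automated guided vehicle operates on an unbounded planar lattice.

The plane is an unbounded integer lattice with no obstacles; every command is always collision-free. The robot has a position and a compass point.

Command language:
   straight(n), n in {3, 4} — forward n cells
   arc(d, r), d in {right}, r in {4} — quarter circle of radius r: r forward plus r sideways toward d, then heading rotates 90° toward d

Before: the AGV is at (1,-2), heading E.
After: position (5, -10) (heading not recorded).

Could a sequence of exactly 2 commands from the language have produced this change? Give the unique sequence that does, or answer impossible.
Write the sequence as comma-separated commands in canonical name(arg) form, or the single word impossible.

arc(right, 4), straight(4)

key: running straight(4) before arc(right, 4) would end elsewhere — order is forced
t0: at (1,-2), heading E
[1] after arc(right, 4): at (5,-6), heading S
[2] after straight(4): at (5,-10), heading S
all 9 alternatives checked — unique.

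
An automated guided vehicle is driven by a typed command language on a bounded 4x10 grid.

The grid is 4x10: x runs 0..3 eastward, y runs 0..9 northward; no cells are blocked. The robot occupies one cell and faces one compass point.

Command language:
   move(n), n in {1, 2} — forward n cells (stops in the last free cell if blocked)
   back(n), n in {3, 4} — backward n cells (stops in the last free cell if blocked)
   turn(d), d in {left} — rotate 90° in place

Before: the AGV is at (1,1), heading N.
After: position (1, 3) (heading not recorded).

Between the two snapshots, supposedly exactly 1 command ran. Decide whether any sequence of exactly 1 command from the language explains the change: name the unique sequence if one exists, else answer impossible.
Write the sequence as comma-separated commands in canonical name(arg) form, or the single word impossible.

initial: at (1,1), heading N
1. move(2) → at (1,3), heading N
all 5 alternatives checked — unique.

move(2)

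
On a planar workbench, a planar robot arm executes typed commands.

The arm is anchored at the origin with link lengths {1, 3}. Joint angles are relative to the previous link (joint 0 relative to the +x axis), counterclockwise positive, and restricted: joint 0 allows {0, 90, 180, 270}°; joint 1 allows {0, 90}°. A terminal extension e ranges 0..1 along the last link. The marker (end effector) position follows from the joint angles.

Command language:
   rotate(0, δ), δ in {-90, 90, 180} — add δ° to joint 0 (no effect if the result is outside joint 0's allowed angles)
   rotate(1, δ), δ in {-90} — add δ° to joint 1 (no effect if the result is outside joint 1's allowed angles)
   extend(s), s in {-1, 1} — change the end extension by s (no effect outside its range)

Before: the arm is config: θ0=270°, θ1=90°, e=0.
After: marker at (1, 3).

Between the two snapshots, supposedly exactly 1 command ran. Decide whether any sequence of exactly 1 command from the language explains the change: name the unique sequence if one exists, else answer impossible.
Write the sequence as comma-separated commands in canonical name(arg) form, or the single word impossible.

rotate(0, 90)

initial: config: θ0=270°, θ1=90°, e=0
[1] after rotate(0, 90): config: θ0=0°, θ1=90°, e=0
uniquely the one of 6 1-step routes that fits.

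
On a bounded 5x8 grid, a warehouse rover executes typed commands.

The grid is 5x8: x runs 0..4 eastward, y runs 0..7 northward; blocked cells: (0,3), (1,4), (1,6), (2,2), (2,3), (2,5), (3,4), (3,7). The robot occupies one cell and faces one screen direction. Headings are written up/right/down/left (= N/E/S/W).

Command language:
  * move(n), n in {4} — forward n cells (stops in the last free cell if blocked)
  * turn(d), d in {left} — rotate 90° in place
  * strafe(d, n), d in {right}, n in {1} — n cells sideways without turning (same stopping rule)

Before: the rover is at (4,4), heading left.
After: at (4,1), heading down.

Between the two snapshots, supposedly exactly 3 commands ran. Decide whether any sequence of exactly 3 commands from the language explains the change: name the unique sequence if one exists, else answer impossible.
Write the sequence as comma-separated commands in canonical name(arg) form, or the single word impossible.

strafe(right, 1), turn(left), move(4)

key: running move(4) before strafe(right, 1) would end elsewhere — order is forced
start: at (4,4), heading left
t=1 strafe(right, 1) ⇒ at (4,5), heading left
t=2 turn(left) ⇒ at (4,5), heading down
t=3 move(4) ⇒ at (4,1), heading down
uniquely the one of 27 3-step routes that fits.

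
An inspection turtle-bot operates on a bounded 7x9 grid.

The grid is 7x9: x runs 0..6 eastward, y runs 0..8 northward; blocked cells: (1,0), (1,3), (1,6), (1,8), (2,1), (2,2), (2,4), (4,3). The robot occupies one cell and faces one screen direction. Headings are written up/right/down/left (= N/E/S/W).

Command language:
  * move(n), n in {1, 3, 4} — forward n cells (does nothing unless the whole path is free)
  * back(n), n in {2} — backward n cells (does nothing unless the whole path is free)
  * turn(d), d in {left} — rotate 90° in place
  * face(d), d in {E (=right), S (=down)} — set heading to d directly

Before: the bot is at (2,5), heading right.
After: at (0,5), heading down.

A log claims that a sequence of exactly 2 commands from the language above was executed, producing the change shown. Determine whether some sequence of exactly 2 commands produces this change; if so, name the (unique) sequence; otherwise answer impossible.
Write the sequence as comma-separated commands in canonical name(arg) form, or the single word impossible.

key: cell and facing (now S) both changed — the 2 commands mix motion and turning
begin: at (2,5), heading right
step 1 (back(2)): at (0,5), heading right
step 2 (face(S)): at (0,5), heading down
no rival 2-sequence matches.

back(2), face(S)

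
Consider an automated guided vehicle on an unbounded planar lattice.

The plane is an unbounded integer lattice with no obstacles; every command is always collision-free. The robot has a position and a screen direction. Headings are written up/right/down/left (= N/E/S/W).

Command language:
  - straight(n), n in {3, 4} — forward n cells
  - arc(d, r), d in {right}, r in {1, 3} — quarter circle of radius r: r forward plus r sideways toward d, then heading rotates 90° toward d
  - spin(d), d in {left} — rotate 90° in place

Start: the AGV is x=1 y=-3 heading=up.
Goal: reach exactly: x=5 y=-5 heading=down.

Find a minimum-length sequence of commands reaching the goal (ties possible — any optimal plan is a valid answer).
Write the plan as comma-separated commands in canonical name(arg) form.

arc(right, 1), arc(right, 3)

from: x=1 y=-3 heading=up
step 1 (arc(right, 1)): x=2 y=-2 heading=right
step 2 (arc(right, 3)): x=5 y=-5 heading=down
minimal: 2 command(s), checked below 2.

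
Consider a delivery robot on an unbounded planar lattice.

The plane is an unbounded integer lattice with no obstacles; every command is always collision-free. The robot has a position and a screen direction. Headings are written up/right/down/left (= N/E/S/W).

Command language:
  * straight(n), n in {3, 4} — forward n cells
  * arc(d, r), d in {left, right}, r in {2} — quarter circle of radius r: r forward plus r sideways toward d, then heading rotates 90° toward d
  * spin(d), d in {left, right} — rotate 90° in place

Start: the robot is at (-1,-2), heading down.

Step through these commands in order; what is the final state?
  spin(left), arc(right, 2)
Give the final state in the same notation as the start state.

from: at (-1,-2), heading down
t=1 spin(left) ⇒ at (-1,-2), heading right
t=2 arc(right, 2) ⇒ at (1,-4), heading down

at (1,-4), heading down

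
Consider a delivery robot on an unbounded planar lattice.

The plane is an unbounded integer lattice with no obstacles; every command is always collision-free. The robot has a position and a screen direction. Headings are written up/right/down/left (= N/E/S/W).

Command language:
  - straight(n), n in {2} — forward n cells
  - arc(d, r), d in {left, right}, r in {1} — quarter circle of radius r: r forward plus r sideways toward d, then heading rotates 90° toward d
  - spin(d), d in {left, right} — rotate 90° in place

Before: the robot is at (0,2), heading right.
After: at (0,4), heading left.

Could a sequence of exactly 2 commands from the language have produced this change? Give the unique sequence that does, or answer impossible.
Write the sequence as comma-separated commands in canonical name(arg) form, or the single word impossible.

arc(left, 1), arc(left, 1)

key: position moved to (0,4) AND the heading swung to W — translation plus rotation needed
start: at (0,2), heading right
1. arc(left, 1) → at (1,3), heading up
2. arc(left, 1) → at (0,4), heading left
no other 2-command option fits: unique.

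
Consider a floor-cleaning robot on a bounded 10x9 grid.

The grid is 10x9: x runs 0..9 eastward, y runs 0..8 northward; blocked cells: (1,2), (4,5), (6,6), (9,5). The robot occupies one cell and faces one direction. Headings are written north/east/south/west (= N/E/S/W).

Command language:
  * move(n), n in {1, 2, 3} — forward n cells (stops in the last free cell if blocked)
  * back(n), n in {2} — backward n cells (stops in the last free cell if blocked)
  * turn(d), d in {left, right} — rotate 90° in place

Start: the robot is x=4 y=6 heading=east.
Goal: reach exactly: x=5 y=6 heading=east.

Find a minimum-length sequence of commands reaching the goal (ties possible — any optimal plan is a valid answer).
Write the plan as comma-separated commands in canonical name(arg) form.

move(2)

begin: x=4 y=6 heading=east
[1] after move(2): x=5 y=6 heading=east
minimal: 1 command(s), checked below 1.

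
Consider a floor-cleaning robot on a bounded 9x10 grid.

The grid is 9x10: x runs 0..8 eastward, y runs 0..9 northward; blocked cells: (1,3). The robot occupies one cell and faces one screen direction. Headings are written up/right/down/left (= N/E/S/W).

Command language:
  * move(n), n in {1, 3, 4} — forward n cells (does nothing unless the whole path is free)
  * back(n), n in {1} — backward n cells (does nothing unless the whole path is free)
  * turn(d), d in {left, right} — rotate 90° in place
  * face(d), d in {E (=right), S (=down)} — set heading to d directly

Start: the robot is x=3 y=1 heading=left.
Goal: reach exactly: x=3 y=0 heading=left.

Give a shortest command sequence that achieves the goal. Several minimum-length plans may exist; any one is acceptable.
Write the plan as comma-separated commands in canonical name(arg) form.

initial: x=3 y=1 heading=left
1. turn(left) → x=3 y=1 heading=down
2. move(1) → x=3 y=0 heading=down
3. turn(right) → x=3 y=0 heading=left
nothing shorter than 3 reaches the goal.

turn(left), move(1), turn(right)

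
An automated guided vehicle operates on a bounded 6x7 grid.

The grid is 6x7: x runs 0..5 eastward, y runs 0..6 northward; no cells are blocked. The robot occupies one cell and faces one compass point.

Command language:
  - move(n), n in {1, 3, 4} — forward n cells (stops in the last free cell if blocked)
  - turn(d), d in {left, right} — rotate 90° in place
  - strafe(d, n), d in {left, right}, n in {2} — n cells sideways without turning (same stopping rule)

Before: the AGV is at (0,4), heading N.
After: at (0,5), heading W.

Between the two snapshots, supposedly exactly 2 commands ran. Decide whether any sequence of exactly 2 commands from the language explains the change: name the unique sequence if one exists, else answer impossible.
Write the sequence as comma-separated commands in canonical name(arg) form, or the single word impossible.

move(1), turn(left)

key: order matters: swapping move(1) and turn(left) lands elsewhere
from: at (0,4), heading N
1. move(1) → at (0,5), heading N
2. turn(left) → at (0,5), heading W
uniquely the one of 49 2-step routes that fits.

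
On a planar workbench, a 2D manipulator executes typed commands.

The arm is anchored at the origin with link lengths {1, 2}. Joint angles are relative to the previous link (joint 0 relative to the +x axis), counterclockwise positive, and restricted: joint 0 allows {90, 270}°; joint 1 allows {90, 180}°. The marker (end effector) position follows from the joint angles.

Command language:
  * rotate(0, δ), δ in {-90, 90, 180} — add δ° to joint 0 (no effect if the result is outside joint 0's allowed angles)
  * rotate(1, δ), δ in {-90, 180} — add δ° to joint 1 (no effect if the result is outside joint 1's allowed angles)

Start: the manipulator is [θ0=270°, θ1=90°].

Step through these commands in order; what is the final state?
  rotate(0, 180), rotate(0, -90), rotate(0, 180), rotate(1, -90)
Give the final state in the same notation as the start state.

t0: [θ0=270°, θ1=90°]
[1] after rotate(0, 180): [θ0=90°, θ1=90°]
[2] after rotate(0, -90): [θ0=90°, θ1=90°]
[3] after rotate(0, 180): [θ0=270°, θ1=90°]
[4] after rotate(1, -90): [θ0=270°, θ1=90°]

[θ0=270°, θ1=90°]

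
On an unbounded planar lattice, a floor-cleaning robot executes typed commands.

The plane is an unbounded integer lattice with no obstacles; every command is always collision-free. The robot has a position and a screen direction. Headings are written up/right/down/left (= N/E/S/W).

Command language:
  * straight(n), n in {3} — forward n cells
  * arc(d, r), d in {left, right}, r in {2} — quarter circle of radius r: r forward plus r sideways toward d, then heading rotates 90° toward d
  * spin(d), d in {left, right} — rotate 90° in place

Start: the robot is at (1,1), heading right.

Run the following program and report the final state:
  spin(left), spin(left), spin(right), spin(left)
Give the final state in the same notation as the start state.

t0: at (1,1), heading right
1. spin(left) → at (1,1), heading up
2. spin(left) → at (1,1), heading left
3. spin(right) → at (1,1), heading up
4. spin(left) → at (1,1), heading left

at (1,1), heading left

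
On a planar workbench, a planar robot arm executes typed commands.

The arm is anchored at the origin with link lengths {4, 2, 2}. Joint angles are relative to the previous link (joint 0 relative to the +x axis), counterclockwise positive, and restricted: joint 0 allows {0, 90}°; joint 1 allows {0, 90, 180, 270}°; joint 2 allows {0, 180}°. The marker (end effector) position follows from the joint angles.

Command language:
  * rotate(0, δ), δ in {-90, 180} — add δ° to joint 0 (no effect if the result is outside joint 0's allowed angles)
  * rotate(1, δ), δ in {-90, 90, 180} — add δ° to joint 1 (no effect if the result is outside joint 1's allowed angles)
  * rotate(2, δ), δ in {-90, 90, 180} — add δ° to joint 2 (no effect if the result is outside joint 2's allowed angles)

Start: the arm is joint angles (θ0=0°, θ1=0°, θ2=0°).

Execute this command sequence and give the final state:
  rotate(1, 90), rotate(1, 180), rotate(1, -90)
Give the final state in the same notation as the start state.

joint angles (θ0=0°, θ1=180°, θ2=0°)

start: joint angles (θ0=0°, θ1=0°, θ2=0°)
step 1 (rotate(1, 90)): joint angles (θ0=0°, θ1=90°, θ2=0°)
step 2 (rotate(1, 180)): joint angles (θ0=0°, θ1=270°, θ2=0°)
step 3 (rotate(1, -90)): joint angles (θ0=0°, θ1=180°, θ2=0°)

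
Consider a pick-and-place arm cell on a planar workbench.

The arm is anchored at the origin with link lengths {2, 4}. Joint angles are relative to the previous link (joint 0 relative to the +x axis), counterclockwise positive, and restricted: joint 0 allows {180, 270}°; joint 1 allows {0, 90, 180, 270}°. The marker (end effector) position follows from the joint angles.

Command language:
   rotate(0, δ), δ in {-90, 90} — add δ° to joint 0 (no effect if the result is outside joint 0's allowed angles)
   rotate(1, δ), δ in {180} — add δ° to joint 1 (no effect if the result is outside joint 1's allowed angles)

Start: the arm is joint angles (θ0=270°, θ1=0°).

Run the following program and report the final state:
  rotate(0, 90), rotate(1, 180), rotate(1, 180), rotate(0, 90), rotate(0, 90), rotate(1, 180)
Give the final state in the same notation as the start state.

begin: joint angles (θ0=270°, θ1=0°)
[1] after rotate(0, 90): joint angles (θ0=270°, θ1=0°)
[2] after rotate(1, 180): joint angles (θ0=270°, θ1=180°)
[3] after rotate(1, 180): joint angles (θ0=270°, θ1=0°)
[4] after rotate(0, 90): joint angles (θ0=270°, θ1=0°)
[5] after rotate(0, 90): joint angles (θ0=270°, θ1=0°)
[6] after rotate(1, 180): joint angles (θ0=270°, θ1=180°)

joint angles (θ0=270°, θ1=180°)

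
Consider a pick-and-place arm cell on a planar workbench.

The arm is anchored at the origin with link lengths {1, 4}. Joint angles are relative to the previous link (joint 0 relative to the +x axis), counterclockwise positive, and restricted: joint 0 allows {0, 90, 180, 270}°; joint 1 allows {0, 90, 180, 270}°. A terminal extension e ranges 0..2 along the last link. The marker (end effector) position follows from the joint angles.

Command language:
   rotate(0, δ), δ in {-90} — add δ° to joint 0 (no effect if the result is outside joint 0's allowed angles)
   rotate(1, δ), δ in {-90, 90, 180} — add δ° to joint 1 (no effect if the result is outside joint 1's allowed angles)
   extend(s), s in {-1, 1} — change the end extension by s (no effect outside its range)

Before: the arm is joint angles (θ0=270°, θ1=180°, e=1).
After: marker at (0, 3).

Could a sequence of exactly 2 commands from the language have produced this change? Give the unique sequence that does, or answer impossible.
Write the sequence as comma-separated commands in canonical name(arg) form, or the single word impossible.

extend(-1), extend(-1)

start: joint angles (θ0=270°, θ1=180°, e=1)
[1] after extend(-1): joint angles (θ0=270°, θ1=180°, e=0)
[2] after extend(-1): joint angles (θ0=270°, θ1=180°, e=0)
all 36 alternatives checked — unique.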